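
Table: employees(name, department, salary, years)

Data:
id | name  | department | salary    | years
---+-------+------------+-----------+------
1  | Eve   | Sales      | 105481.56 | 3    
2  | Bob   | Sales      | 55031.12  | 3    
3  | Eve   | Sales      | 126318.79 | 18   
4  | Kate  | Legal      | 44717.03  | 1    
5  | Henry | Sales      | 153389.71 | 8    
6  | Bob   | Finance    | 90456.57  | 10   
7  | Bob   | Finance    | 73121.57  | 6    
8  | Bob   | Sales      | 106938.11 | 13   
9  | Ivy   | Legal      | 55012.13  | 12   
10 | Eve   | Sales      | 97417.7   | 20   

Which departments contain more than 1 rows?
SELECT department, COUNT(*) as cnt
FROM employees
GROUP BY department
HAVING COUNT(*) > 1

Result:
  Finance: 2
  Legal: 2
  Sales: 6

Note: HAVING filters groups after aggregation, WHERE filters rows before.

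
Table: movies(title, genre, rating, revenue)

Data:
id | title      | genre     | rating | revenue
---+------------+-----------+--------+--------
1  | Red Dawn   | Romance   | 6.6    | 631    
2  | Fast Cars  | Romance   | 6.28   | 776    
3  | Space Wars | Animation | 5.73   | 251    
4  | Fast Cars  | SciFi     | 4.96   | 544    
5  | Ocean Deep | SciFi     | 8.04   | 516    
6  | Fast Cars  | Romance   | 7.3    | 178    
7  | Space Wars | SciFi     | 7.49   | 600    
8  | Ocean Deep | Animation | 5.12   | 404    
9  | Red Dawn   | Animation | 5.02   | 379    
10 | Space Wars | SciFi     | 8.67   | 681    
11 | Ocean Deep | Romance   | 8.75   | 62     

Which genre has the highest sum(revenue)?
SELECT genre, SUM(revenue) as val
FROM movies
GROUP BY genre
ORDER BY val DESC
LIMIT 1

Result: SciFi with sum(revenue) = 2341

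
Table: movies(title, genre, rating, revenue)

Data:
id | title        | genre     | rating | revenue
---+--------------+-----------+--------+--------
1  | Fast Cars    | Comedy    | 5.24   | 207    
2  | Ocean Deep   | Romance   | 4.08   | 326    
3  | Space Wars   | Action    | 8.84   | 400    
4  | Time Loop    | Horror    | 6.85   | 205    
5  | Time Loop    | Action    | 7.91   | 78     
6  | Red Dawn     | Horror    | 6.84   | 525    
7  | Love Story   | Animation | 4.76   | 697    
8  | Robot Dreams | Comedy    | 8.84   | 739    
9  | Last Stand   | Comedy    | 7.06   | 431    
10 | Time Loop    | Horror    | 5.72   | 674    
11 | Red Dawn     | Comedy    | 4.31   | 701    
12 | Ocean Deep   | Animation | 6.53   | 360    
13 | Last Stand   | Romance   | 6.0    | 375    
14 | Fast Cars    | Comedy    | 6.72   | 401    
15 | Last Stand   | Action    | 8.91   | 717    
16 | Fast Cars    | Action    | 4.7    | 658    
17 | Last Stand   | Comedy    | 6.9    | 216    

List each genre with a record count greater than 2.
SELECT genre, COUNT(*) as cnt
FROM movies
GROUP BY genre
HAVING COUNT(*) > 2

Result:
  Action: 4
  Comedy: 6
  Horror: 3

Note: HAVING filters groups after aggregation, WHERE filters rows before.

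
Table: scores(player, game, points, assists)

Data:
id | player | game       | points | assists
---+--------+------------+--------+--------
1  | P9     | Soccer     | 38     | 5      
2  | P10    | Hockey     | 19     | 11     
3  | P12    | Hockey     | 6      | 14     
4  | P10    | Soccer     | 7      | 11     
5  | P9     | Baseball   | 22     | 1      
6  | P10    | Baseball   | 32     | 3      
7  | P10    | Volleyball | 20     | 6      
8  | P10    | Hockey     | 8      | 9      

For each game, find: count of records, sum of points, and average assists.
SELECT game,
       COUNT(*) as cnt,
       SUM(points) as total_points,
       AVG(assists) as avg_assists
FROM scores
GROUP BY game

Result:
  Baseball: 2 records, 54 total points, 2.00 avg assists
  Hockey: 3 records, 33 total points, 11.33 avg assists
  Soccer: 2 records, 45 total points, 8.00 avg assists
  Volleyball: 1 records, 20 total points, 6.00 avg assists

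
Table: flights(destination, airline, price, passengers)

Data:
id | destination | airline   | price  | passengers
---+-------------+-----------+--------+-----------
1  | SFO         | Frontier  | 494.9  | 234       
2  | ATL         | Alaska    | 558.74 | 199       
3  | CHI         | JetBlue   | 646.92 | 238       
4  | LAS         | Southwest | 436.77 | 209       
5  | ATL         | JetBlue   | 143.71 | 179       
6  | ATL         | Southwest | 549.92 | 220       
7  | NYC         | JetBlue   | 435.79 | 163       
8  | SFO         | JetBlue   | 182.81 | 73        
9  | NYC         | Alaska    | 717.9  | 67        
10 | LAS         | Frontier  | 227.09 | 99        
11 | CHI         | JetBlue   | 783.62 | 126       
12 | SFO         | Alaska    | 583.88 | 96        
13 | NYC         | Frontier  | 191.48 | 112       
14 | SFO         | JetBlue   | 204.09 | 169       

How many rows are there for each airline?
SELECT airline, COUNT(*) as count
FROM flights
GROUP BY airline

Result:
  Alaska: 3
  Frontier: 3
  JetBlue: 6
  Southwest: 2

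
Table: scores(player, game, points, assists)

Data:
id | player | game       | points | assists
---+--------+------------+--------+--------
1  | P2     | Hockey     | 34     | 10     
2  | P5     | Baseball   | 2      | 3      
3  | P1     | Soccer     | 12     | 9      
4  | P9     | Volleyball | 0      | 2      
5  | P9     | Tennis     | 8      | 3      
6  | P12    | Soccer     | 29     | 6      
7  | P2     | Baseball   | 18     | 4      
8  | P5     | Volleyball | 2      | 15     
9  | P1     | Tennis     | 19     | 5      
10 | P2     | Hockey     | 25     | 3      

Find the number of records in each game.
SELECT game, COUNT(*) as count
FROM scores
GROUP BY game

Result:
  Baseball: 2
  Hockey: 2
  Soccer: 2
  Tennis: 2
  Volleyball: 2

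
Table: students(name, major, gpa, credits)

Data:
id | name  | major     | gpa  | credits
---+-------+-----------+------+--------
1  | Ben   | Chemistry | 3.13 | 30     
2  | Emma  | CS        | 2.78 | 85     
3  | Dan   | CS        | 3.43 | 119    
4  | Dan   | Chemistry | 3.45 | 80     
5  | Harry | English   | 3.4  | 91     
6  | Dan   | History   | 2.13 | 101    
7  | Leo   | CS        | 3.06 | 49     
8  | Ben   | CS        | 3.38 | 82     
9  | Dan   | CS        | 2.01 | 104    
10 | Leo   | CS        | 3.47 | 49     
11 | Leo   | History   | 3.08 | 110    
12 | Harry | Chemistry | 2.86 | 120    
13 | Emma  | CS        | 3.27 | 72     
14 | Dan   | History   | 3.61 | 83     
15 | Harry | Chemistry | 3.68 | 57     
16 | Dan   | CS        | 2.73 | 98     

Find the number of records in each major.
SELECT major, COUNT(*) as count
FROM students
GROUP BY major

Result:
  CS: 8
  Chemistry: 4
  English: 1
  History: 3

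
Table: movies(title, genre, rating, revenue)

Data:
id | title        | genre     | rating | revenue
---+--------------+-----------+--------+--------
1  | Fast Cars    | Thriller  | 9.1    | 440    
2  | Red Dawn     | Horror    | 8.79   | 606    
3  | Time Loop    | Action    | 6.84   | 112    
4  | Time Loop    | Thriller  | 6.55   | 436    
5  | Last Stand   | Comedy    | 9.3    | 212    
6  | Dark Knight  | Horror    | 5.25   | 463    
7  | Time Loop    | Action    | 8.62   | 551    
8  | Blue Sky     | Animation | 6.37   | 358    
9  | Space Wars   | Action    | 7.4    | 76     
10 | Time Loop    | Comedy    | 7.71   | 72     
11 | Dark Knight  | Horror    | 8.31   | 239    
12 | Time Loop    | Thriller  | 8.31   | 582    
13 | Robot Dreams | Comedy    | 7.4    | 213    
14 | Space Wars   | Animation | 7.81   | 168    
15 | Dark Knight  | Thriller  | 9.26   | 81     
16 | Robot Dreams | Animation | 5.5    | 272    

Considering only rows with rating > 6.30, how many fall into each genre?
SELECT genre, COUNT(*)
FROM movies
WHERE rating > 6.30
GROUP BY genre

Note: WHERE filters rows before grouping.

Result:
  Action: 3
  Animation: 2
  Comedy: 3
  Horror: 2
  Thriller: 4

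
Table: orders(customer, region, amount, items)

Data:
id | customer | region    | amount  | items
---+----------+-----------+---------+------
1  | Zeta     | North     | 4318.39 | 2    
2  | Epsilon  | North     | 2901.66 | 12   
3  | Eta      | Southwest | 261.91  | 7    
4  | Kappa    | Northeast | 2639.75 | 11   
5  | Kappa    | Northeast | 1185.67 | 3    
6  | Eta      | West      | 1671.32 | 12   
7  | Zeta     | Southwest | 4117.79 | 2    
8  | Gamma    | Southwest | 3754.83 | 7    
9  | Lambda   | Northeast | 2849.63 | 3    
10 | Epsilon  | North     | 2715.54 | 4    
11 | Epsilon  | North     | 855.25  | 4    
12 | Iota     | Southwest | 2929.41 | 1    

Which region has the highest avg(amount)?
SELECT region, AVG(amount) as val
FROM orders
GROUP BY region
ORDER BY val DESC
LIMIT 1

Result: Southwest with avg(amount) = 2765.99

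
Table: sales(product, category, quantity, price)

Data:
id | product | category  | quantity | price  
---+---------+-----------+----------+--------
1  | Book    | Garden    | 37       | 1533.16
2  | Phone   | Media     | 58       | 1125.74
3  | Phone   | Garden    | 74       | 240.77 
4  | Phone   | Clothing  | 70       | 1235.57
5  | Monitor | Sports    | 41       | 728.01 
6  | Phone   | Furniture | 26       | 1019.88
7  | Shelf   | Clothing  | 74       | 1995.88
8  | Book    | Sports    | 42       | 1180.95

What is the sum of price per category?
SELECT category, SUM(price) as result
FROM sales
GROUP BY category

Result:
  Clothing: 3231.45
  Furniture: 1019.88
  Garden: 1773.93
  Media: 1125.74
  Sports: 1908.96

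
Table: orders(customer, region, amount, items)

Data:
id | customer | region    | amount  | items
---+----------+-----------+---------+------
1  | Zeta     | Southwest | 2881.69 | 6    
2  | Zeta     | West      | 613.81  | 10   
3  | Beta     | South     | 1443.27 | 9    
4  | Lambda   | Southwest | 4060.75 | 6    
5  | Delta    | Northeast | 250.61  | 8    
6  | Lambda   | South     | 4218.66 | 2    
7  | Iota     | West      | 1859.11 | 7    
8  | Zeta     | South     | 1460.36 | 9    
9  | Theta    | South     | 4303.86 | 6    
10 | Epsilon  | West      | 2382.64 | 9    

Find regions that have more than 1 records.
SELECT region, COUNT(*) as cnt
FROM orders
GROUP BY region
HAVING COUNT(*) > 1

Result:
  South: 4
  Southwest: 2
  West: 3

Note: HAVING filters groups after aggregation, WHERE filters rows before.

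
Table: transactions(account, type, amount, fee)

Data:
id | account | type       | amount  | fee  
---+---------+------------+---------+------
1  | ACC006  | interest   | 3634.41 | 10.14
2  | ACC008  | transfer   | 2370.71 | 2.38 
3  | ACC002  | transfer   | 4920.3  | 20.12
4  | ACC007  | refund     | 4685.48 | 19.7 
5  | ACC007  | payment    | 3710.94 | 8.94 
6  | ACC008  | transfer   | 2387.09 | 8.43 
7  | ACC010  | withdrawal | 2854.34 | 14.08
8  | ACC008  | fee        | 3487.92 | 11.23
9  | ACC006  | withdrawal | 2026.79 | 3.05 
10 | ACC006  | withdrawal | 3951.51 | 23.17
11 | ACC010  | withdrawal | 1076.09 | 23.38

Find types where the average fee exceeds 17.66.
SELECT type, AVG(fee)
FROM transactions
GROUP BY type
HAVING AVG(fee) > 17.66

Result:
  refund: avg=19.70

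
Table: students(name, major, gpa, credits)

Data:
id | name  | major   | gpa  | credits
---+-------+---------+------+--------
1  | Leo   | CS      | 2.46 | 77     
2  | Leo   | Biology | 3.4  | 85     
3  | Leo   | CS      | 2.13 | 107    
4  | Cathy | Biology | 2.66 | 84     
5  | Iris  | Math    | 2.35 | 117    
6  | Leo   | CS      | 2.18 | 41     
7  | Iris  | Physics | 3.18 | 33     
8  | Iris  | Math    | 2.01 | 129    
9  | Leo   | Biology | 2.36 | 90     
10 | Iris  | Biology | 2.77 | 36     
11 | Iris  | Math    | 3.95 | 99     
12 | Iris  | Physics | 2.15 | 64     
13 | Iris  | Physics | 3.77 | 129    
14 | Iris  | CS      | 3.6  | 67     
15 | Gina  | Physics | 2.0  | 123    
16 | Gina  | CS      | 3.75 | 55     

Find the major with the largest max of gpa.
SELECT major, MAX(gpa) as val
FROM students
GROUP BY major
ORDER BY val DESC
LIMIT 1

Result: Math with max(gpa) = 3.95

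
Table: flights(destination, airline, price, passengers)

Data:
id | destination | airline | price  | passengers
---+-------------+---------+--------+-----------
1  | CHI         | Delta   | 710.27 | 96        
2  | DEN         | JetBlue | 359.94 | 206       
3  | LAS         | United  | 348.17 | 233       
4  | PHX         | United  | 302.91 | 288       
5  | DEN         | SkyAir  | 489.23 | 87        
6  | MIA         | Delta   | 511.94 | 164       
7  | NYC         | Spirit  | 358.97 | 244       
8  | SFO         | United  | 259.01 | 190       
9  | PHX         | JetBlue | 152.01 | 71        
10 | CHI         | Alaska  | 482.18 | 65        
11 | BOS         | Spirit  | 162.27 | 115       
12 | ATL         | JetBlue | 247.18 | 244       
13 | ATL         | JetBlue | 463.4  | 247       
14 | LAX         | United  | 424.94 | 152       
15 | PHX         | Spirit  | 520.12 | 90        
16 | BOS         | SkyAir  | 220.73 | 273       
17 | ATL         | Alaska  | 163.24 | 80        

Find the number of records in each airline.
SELECT airline, COUNT(*) as count
FROM flights
GROUP BY airline

Result:
  Alaska: 2
  Delta: 2
  JetBlue: 4
  SkyAir: 2
  Spirit: 3
  United: 4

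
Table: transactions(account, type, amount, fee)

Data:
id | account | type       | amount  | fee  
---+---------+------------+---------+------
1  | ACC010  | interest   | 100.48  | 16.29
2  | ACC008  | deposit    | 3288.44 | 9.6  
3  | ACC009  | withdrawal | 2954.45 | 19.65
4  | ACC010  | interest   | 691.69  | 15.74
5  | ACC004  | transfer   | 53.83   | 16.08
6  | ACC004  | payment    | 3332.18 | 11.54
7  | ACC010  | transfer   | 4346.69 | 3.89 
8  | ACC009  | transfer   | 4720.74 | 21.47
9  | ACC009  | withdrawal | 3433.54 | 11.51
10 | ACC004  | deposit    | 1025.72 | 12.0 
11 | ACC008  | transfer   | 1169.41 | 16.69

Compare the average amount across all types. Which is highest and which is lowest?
SELECT type, AVG(amount)
FROM transactions
GROUP BY type
ORDER BY AVG(amount)

All groups:
  interest: 396.09
  deposit: 2157.08
  transfer: 2572.67
  withdrawal: 3194.00
  payment: 3332.18

Highest: payment (3332.18)
Lowest: interest (396.09)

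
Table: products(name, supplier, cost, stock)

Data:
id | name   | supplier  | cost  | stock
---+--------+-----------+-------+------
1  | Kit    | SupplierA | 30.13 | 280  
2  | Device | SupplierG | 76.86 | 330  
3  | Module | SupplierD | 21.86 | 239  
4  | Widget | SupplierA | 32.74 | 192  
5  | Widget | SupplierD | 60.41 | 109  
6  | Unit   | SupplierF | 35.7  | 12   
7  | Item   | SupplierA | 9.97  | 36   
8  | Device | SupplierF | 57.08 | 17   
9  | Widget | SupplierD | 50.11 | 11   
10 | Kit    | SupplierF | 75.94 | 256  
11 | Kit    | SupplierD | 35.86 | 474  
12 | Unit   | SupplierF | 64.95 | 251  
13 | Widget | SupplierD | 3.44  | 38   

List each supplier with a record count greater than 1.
SELECT supplier, COUNT(*) as cnt
FROM products
GROUP BY supplier
HAVING COUNT(*) > 1

Result:
  SupplierA: 3
  SupplierD: 5
  SupplierF: 4

Note: HAVING filters groups after aggregation, WHERE filters rows before.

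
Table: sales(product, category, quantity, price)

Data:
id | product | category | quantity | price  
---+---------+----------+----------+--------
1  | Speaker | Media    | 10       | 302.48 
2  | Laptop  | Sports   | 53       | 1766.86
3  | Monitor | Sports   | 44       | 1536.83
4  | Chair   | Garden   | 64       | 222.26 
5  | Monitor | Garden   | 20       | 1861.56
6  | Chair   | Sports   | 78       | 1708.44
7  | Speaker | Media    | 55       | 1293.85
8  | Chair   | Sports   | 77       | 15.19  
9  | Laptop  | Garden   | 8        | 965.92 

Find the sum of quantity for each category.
SELECT category, SUM(quantity) as result
FROM sales
GROUP BY category

Result:
  Garden: 92
  Media: 65
  Sports: 252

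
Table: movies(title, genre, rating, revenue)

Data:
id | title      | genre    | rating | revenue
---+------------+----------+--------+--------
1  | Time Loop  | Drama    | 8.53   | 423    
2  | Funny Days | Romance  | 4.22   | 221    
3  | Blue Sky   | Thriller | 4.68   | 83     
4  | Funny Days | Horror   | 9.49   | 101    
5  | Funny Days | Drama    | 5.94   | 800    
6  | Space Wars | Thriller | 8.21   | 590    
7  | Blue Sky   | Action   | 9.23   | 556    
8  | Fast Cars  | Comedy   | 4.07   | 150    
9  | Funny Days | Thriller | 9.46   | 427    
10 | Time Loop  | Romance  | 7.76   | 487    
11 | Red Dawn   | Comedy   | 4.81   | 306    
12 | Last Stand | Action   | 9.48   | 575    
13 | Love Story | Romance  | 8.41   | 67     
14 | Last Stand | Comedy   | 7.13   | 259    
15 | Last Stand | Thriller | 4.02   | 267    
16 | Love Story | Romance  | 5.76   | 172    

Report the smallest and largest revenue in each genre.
SELECT genre, MIN(revenue), MAX(revenue)
FROM movies
GROUP BY genre

Result:
  Action: min=556, max=575
  Comedy: min=150, max=306
  Drama: min=423, max=800
  Horror: min=101, max=101
  Romance: min=67, max=487
  Thriller: min=83, max=590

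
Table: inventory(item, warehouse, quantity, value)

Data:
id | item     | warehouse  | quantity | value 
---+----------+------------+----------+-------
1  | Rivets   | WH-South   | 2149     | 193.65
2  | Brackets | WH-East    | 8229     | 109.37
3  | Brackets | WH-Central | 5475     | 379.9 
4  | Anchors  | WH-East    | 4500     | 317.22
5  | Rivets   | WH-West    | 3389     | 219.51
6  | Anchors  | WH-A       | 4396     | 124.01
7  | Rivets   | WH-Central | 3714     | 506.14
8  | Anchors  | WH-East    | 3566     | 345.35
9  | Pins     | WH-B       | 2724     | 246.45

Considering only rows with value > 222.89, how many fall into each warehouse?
SELECT warehouse, COUNT(*)
FROM inventory
WHERE value > 222.89
GROUP BY warehouse

Note: WHERE filters rows before grouping.

Result:
  WH-B: 1
  WH-Central: 2
  WH-East: 2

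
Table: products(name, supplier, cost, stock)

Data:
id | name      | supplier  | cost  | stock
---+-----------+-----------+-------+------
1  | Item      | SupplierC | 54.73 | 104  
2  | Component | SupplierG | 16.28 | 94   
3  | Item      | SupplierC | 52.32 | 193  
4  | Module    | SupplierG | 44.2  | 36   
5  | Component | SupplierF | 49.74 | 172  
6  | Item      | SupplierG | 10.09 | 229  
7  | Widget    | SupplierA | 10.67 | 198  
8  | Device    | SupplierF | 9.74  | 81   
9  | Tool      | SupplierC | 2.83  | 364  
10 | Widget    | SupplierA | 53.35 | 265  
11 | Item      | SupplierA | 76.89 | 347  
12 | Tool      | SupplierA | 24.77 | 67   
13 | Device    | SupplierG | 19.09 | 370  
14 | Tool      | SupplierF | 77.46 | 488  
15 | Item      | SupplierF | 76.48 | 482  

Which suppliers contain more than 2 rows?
SELECT supplier, COUNT(*) as cnt
FROM products
GROUP BY supplier
HAVING COUNT(*) > 2

Result:
  SupplierA: 4
  SupplierC: 3
  SupplierF: 4
  SupplierG: 4

Note: HAVING filters groups after aggregation, WHERE filters rows before.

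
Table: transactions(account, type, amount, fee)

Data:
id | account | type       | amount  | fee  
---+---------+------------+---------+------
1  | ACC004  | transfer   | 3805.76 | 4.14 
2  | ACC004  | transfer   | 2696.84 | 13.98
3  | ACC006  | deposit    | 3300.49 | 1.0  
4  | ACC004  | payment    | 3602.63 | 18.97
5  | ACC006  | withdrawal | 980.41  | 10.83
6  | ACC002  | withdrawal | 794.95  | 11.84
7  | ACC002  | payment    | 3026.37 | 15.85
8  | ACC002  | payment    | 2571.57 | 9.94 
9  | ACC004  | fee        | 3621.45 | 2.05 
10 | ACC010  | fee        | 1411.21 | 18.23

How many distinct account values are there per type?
SELECT type, COUNT(DISTINCT account)
FROM transactions
GROUP BY type

Result:
  deposit: 1 distinct
  fee: 2 distinct
  payment: 2 distinct
  transfer: 1 distinct
  withdrawal: 2 distinct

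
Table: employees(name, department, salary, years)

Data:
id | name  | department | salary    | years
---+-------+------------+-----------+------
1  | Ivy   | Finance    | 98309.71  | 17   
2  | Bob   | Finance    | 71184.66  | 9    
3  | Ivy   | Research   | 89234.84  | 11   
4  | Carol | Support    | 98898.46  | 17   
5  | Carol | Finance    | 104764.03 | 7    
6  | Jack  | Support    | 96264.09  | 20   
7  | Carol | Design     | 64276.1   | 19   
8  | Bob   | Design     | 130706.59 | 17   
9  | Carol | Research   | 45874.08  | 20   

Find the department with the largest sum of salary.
SELECT department, SUM(salary) as val
FROM employees
GROUP BY department
ORDER BY val DESC
LIMIT 1

Result: Finance with sum(salary) = 274258.40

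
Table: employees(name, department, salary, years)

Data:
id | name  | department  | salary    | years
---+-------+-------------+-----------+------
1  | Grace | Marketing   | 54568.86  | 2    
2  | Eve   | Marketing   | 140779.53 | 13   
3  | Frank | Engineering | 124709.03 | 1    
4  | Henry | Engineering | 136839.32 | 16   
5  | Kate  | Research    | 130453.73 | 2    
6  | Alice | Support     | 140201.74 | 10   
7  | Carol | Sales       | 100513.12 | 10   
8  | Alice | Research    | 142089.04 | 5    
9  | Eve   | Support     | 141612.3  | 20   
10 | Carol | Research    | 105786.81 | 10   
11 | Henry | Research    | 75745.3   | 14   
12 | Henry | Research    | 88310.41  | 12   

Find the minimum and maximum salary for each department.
SELECT department, MIN(salary), MAX(salary)
FROM employees
GROUP BY department

Result:
  Engineering: min=124709.03, max=136839.32
  Marketing: min=54568.86, max=140779.53
  Research: min=75745.30, max=142089.04
  Sales: min=100513.12, max=100513.12
  Support: min=140201.74, max=141612.30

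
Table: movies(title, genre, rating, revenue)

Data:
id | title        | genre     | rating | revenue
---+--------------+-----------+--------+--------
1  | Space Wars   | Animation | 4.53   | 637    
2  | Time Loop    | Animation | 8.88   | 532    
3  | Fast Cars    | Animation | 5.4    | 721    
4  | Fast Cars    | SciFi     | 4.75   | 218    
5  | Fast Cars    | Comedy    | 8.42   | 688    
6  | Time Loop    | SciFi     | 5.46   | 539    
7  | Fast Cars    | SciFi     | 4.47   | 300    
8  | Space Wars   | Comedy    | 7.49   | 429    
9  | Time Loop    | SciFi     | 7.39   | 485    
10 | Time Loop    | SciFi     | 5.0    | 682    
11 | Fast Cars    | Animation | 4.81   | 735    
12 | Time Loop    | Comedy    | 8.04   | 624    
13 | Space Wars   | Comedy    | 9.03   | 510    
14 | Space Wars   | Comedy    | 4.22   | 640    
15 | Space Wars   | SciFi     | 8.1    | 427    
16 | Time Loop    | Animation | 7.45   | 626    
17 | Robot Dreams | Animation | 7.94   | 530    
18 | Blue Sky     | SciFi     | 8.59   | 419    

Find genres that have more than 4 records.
SELECT genre, COUNT(*) as cnt
FROM movies
GROUP BY genre
HAVING COUNT(*) > 4

Result:
  Animation: 6
  Comedy: 5
  SciFi: 7

Note: HAVING filters groups after aggregation, WHERE filters rows before.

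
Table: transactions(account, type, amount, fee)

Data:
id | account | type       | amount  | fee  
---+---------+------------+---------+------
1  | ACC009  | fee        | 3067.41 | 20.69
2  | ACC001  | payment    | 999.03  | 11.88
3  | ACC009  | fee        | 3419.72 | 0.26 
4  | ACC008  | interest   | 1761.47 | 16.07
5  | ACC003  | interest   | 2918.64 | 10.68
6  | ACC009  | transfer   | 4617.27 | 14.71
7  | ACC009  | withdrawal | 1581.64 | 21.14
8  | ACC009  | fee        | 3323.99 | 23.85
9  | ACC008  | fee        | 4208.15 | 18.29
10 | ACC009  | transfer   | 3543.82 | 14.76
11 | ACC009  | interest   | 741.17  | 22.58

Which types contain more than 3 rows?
SELECT type, COUNT(*) as cnt
FROM transactions
GROUP BY type
HAVING COUNT(*) > 3

Result:
  fee: 4

Note: HAVING filters groups after aggregation, WHERE filters rows before.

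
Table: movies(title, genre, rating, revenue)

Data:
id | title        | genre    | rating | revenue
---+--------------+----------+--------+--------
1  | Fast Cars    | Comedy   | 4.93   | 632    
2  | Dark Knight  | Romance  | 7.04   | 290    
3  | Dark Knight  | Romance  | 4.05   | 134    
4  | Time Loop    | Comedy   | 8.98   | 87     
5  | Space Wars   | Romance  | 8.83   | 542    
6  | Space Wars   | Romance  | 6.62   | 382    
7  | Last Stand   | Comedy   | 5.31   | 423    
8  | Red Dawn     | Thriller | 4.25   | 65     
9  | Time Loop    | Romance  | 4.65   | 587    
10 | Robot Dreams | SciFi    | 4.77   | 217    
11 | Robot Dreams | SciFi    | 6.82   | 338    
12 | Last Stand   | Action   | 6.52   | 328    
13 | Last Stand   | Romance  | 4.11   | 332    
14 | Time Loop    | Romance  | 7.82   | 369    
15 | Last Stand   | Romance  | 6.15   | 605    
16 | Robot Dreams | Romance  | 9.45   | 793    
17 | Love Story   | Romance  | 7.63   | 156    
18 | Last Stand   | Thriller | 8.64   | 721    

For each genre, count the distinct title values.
SELECT genre, COUNT(DISTINCT title)
FROM movies
GROUP BY genre

Result:
  Action: 1 distinct
  Comedy: 3 distinct
  Romance: 6 distinct
  SciFi: 1 distinct
  Thriller: 2 distinct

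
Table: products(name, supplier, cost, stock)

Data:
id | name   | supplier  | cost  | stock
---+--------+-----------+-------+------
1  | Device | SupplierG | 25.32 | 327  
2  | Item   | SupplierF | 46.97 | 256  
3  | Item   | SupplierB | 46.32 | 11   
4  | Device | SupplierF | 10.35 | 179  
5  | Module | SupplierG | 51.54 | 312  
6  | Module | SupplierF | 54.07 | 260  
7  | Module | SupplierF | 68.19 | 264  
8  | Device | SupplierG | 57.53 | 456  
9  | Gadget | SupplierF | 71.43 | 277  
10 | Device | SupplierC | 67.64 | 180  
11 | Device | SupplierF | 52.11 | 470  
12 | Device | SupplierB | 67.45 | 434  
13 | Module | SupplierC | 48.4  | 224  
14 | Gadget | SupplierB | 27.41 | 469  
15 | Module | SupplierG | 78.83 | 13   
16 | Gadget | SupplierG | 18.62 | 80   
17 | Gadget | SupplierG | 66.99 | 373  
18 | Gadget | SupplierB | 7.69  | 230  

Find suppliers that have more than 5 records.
SELECT supplier, COUNT(*) as cnt
FROM products
GROUP BY supplier
HAVING COUNT(*) > 5

Result:
  SupplierF: 6
  SupplierG: 6

Note: HAVING filters groups after aggregation, WHERE filters rows before.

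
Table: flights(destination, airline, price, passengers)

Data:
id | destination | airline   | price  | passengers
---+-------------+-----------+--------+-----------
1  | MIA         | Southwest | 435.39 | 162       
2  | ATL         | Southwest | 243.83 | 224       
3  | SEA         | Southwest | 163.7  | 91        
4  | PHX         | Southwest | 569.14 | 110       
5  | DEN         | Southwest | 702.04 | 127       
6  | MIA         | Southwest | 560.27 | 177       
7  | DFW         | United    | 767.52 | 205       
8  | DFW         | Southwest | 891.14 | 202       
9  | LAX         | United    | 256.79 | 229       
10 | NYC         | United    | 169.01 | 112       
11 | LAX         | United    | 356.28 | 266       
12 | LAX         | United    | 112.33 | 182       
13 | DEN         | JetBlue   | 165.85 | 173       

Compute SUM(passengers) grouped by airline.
SELECT airline, SUM(passengers) as result
FROM flights
GROUP BY airline

Result:
  JetBlue: 173
  Southwest: 1093
  United: 994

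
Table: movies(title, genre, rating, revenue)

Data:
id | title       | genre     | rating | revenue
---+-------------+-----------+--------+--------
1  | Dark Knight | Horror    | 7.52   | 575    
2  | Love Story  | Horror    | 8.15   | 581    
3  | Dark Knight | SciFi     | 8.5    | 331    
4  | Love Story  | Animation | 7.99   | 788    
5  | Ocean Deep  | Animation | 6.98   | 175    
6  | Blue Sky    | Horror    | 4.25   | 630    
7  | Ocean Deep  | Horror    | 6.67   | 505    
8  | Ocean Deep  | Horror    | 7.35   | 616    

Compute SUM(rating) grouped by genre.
SELECT genre, SUM(rating) as result
FROM movies
GROUP BY genre

Result:
  Animation: 14.97
  Horror: 33.94
  SciFi: 8.50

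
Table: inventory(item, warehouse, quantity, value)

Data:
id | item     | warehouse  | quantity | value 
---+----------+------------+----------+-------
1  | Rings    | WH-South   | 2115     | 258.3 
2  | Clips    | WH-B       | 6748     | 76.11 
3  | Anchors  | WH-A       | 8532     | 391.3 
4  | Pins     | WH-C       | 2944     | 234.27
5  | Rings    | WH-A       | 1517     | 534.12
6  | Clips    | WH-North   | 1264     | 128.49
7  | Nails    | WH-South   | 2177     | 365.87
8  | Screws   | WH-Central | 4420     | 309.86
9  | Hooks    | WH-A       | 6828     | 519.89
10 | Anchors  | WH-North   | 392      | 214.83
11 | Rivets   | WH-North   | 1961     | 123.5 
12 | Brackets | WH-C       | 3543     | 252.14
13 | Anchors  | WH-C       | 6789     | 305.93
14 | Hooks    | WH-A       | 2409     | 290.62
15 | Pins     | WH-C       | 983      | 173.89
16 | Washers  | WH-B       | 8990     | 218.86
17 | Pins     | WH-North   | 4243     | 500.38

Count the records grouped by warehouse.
SELECT warehouse, COUNT(*) as count
FROM inventory
GROUP BY warehouse

Result:
  WH-A: 4
  WH-B: 2
  WH-C: 4
  WH-Central: 1
  WH-North: 4
  WH-South: 2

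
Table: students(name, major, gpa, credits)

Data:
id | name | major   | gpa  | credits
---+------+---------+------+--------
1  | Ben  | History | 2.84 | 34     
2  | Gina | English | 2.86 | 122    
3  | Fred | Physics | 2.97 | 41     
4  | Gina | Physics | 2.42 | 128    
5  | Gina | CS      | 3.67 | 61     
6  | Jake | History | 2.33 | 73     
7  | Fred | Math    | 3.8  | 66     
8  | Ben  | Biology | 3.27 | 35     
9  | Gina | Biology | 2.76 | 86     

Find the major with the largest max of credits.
SELECT major, MAX(credits) as val
FROM students
GROUP BY major
ORDER BY val DESC
LIMIT 1

Result: Physics with max(credits) = 128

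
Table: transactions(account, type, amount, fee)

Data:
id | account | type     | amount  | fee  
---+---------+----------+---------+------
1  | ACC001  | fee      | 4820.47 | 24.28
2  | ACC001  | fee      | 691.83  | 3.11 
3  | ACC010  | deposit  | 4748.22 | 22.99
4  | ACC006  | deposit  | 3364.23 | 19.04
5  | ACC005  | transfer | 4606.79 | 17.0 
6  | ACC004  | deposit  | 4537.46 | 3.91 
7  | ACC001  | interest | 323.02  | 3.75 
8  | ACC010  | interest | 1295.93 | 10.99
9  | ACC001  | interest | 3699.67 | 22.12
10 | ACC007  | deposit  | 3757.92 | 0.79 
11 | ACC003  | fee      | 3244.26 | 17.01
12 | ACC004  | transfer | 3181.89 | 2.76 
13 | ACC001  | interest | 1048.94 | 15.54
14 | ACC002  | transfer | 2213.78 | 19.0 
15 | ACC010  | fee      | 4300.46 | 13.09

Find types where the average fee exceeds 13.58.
SELECT type, AVG(fee)
FROM transactions
GROUP BY type
HAVING AVG(fee) > 13.58

Result:
  fee: avg=14.37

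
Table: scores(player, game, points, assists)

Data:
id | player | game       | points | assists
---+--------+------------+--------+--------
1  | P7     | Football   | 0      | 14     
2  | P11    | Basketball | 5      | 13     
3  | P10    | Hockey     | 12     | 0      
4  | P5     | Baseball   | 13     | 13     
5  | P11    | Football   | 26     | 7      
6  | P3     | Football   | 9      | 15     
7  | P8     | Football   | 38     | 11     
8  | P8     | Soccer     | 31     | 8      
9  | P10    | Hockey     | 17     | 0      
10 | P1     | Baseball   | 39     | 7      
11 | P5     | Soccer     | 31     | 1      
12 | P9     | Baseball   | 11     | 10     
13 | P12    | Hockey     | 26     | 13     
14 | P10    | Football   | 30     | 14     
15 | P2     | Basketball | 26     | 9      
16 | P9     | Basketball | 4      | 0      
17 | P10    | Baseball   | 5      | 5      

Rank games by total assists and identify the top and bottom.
SELECT game, SUM(assists)
FROM scores
GROUP BY game
ORDER BY SUM(assists)

All groups:
  Soccer: 9
  Hockey: 13
  Basketball: 22
  Baseball: 35
  Football: 61

Highest: Football (61)
Lowest: Soccer (9)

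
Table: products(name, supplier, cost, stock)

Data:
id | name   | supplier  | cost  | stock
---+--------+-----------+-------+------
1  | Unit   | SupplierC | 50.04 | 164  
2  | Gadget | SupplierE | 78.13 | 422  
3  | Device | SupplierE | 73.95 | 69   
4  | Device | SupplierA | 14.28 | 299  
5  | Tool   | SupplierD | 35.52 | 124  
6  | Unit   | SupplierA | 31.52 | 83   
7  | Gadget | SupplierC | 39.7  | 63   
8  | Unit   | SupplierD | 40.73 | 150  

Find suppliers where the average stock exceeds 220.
SELECT supplier, AVG(stock)
FROM products
GROUP BY supplier
HAVING AVG(stock) > 220

Result:
  SupplierE: avg=245.50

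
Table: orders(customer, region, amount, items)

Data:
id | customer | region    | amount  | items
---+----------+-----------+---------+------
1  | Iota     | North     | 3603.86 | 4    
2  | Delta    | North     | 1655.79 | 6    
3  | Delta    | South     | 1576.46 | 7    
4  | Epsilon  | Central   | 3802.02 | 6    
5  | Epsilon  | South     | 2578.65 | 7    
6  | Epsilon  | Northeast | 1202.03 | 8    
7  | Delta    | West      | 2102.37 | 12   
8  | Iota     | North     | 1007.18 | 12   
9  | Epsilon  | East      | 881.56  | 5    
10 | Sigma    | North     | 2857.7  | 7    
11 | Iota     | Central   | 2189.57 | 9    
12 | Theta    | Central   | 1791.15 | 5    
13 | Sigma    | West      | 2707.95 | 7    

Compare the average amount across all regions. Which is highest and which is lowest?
SELECT region, AVG(amount)
FROM orders
GROUP BY region
ORDER BY AVG(amount)

All groups:
  East: 881.56
  Northeast: 1202.03
  South: 2077.56
  North: 2281.13
  West: 2405.16
  Central: 2594.25

Highest: Central (2594.25)
Lowest: East (881.56)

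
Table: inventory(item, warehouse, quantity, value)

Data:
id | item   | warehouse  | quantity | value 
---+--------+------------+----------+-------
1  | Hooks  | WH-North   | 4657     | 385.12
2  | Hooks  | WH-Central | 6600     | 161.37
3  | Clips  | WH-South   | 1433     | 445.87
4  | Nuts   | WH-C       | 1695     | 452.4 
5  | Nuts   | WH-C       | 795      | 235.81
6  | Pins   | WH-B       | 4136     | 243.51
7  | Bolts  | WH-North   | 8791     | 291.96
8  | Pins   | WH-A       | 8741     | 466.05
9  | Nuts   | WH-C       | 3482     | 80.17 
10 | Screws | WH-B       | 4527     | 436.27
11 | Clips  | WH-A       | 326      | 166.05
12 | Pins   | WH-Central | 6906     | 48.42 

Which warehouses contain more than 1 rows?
SELECT warehouse, COUNT(*) as cnt
FROM inventory
GROUP BY warehouse
HAVING COUNT(*) > 1

Result:
  WH-A: 2
  WH-B: 2
  WH-C: 3
  WH-Central: 2
  WH-North: 2

Note: HAVING filters groups after aggregation, WHERE filters rows before.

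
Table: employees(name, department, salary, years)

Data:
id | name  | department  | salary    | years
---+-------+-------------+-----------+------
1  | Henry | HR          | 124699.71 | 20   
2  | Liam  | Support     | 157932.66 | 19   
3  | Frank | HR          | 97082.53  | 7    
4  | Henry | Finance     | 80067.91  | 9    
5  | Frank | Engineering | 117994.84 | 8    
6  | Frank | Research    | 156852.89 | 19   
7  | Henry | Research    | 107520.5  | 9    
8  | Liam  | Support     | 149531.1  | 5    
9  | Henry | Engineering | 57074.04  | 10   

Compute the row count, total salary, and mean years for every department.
SELECT department,
       COUNT(*) as cnt,
       SUM(salary) as total_salary,
       AVG(years) as avg_years
FROM employees
GROUP BY department

Result:
  Engineering: 2 records, 175068.88 total salary, 9.00 avg years
  Finance: 1 records, 80067.91 total salary, 9.00 avg years
  HR: 2 records, 221782.24 total salary, 13.50 avg years
  Research: 2 records, 264373.39 total salary, 14.00 avg years
  Support: 2 records, 307463.76 total salary, 12.00 avg years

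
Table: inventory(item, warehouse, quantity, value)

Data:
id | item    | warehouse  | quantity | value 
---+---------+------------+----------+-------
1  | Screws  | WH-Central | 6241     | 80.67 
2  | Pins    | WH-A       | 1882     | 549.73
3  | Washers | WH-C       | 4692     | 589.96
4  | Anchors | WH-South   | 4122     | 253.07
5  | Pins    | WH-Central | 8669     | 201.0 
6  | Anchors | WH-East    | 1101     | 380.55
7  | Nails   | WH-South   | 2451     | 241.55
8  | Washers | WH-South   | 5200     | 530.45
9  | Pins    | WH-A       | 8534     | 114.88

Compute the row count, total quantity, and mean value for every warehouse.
SELECT warehouse,
       COUNT(*) as cnt,
       SUM(quantity) as total_quantity,
       AVG(value) as avg_value
FROM inventory
GROUP BY warehouse

Result:
  WH-A: 2 records, 10416 total quantity, 332.31 avg value
  WH-C: 1 records, 4692 total quantity, 589.96 avg value
  WH-Central: 2 records, 14910 total quantity, 140.84 avg value
  WH-East: 1 records, 1101 total quantity, 380.55 avg value
  WH-South: 3 records, 11773 total quantity, 341.69 avg value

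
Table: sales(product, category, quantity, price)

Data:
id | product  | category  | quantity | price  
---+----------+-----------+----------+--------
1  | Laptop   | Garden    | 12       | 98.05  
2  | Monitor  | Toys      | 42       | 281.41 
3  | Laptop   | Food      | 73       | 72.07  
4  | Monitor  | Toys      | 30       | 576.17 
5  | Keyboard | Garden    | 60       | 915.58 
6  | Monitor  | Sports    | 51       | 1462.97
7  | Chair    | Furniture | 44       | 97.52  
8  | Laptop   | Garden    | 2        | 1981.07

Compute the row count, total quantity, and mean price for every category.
SELECT category,
       COUNT(*) as cnt,
       SUM(quantity) as total_quantity,
       AVG(price) as avg_price
FROM sales
GROUP BY category

Result:
  Food: 1 records, 73 total quantity, 72.07 avg price
  Furniture: 1 records, 44 total quantity, 97.52 avg price
  Garden: 3 records, 74 total quantity, 998.23 avg price
  Sports: 1 records, 51 total quantity, 1462.97 avg price
  Toys: 2 records, 72 total quantity, 428.79 avg price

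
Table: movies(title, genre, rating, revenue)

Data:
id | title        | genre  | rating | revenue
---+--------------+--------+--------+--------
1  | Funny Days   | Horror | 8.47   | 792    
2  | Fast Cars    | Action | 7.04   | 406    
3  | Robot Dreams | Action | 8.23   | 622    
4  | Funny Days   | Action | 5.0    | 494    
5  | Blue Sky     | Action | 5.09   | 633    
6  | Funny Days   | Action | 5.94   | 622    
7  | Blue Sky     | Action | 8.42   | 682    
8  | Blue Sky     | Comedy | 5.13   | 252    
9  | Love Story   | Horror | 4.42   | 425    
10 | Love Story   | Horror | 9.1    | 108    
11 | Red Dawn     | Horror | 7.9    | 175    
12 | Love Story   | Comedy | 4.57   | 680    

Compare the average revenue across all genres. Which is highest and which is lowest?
SELECT genre, AVG(revenue)
FROM movies
GROUP BY genre
ORDER BY AVG(revenue)

All groups:
  Horror: 375.00
  Comedy: 466.00
  Action: 576.50

Highest: Action (576.50)
Lowest: Horror (375.00)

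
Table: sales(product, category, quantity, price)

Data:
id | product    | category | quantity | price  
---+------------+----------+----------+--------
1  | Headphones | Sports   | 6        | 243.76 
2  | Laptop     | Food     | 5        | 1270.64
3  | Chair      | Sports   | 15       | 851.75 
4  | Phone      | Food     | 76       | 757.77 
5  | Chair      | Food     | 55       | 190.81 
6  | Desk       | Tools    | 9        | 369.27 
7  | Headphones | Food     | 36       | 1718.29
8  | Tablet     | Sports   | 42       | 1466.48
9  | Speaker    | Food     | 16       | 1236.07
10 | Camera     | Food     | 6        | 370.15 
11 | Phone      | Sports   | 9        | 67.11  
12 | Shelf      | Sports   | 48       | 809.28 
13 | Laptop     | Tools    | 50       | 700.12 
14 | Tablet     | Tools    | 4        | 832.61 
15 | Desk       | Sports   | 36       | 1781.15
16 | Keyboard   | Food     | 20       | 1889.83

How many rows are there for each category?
SELECT category, COUNT(*) as count
FROM sales
GROUP BY category

Result:
  Food: 7
  Sports: 6
  Tools: 3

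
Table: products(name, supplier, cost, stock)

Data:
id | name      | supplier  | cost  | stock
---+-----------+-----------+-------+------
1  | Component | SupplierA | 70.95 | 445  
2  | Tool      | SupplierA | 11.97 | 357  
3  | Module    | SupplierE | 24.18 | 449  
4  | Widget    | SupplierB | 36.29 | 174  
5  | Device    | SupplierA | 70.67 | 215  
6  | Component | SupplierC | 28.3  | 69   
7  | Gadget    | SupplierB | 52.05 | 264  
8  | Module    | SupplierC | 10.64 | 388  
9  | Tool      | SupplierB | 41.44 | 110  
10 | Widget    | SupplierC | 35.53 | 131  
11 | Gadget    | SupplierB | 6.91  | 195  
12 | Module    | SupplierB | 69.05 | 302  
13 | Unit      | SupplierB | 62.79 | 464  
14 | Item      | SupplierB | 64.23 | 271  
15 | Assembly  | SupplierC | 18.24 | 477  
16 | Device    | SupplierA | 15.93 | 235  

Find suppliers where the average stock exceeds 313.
SELECT supplier, AVG(stock)
FROM products
GROUP BY supplier
HAVING AVG(stock) > 313

Result:
  SupplierE: avg=449.00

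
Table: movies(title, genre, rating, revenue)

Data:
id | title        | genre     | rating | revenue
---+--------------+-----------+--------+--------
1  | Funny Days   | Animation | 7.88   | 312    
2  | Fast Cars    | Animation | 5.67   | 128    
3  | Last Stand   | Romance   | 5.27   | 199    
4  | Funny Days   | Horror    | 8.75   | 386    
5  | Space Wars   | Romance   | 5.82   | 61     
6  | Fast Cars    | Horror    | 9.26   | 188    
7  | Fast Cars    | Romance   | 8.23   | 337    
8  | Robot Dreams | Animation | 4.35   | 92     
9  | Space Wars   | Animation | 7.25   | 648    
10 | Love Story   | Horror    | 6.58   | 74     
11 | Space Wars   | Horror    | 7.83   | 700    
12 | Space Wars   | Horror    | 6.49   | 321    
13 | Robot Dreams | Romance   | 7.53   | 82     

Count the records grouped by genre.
SELECT genre, COUNT(*) as count
FROM movies
GROUP BY genre

Result:
  Animation: 4
  Horror: 5
  Romance: 4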